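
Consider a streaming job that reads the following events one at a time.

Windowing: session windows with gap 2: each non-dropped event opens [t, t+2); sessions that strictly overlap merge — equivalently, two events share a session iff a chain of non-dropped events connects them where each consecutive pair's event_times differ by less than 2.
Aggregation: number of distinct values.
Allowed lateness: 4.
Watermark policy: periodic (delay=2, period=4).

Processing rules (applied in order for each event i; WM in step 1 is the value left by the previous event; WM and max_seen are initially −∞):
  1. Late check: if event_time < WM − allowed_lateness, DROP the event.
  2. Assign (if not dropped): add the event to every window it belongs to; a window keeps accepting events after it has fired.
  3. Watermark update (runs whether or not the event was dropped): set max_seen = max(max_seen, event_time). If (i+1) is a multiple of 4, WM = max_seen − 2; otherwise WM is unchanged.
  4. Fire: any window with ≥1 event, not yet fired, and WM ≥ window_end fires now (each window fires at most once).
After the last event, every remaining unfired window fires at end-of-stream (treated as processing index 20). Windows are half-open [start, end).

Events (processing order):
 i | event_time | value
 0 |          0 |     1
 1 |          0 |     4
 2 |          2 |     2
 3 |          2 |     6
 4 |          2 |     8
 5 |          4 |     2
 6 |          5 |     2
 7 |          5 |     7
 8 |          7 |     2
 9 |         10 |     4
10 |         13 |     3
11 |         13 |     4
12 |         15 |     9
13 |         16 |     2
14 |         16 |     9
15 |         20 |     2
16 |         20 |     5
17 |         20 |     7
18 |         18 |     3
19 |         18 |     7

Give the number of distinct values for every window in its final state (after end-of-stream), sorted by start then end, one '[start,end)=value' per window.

i=0 t=0 v=1: → [0,2); WM=−∞
i=1 t=0 v=4: → [0,2); WM=−∞
i=2 t=2 v=2: → [2,4); WM=−∞
i=3 t=2 v=6: → [2,4); WM=0
i=4 t=2 v=8: → [2,4); WM=0
i=5 t=4 v=2: → [4,6); WM=0
i=6 t=5 v=2: → [4,7); WM=0
i=7 t=5 v=7: → [4,7); WM=3
i=8 t=7 v=2: → [7,9); WM=3
i=9 t=10 v=4: → [10,12); WM=3
i=10 t=13 v=3: → [13,15); WM=3
i=11 t=13 v=4: → [13,15); WM=11
i=12 t=15 v=9: → [15,17); WM=11
i=13 t=16 v=2: → [15,18); WM=11
i=14 t=16 v=9: → [15,18); WM=11
i=15 t=20 v=2: → [20,22); WM=18
i=16 t=20 v=5: → [20,22); WM=18
i=17 t=20 v=7: → [20,22); WM=18
i=18 t=18 v=3: → [18,20); WM=18
i=19 t=18 v=7: → [18,20); WM=18

[0,2)=2 [2,4)=3 [4,7)=2 [7,9)=1 [10,12)=1 [13,15)=2 [15,18)=2 [18,20)=2 [20,22)=3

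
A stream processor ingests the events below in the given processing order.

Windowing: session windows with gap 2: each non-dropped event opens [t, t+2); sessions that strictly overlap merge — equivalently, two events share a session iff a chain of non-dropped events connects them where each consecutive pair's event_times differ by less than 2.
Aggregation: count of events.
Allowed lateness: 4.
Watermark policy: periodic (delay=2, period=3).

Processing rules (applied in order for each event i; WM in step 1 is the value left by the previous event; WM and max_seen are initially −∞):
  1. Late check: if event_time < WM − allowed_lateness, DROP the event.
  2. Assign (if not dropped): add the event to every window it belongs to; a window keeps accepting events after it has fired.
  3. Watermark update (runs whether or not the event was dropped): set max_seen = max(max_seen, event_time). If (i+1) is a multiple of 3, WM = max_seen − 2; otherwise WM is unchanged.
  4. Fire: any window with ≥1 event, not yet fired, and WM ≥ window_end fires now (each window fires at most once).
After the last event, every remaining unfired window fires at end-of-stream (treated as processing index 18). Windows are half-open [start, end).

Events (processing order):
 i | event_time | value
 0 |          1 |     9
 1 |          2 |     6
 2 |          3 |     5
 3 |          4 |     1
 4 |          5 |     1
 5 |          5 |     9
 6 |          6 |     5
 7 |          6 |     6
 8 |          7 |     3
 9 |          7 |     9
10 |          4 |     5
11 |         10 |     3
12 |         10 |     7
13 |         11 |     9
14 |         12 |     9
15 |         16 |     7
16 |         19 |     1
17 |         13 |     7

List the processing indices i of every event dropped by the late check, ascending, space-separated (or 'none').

none

i=0 t=1 v=9: → [1,3); WM=−∞
i=1 t=2 v=6: → [1,4); WM=−∞
i=2 t=3 v=5: → [1,5); WM=1
i=3 t=4 v=1: → [1,6); WM=1
i=4 t=5 v=1: → [1,7); WM=1
i=5 t=5 v=9: → [1,7); WM=3
i=6 t=6 v=5: → [1,8); WM=3
i=7 t=6 v=6: → [1,8); WM=3
i=8 t=7 v=3: → [1,9); WM=5
i=9 t=7 v=9: → [1,9); WM=5
i=10 t=4 v=5: → [1,9); WM=5
i=11 t=10 v=3: → [10,12); WM=8
i=12 t=10 v=7: → [10,12); WM=8
i=13 t=11 v=9: → [10,13); WM=8
i=14 t=12 v=9: → [10,14); WM=10
i=15 t=16 v=7: → [16,18); WM=10
i=16 t=19 v=1: → [19,21); WM=10
i=17 t=13 v=7: → [10,15); WM=17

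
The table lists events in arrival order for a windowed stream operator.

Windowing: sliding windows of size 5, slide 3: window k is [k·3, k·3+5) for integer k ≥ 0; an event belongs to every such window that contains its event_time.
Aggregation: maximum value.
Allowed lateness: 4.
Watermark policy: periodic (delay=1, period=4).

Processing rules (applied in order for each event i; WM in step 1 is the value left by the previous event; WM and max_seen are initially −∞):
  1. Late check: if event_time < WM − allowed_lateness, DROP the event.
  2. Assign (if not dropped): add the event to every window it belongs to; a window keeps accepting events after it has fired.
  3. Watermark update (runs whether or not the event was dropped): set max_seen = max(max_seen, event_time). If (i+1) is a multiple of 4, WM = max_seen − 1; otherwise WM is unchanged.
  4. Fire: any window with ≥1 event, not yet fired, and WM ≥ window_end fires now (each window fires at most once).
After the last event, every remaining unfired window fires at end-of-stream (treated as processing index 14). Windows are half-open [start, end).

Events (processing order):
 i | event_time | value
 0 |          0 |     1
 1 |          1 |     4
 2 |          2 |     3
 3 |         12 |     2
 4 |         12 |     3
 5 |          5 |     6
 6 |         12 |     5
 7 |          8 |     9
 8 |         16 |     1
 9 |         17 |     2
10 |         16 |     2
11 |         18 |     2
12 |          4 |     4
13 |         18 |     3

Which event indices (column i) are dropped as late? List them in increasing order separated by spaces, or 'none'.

i=0 t=0 v=1: → [0,5); WM=−∞
i=1 t=1 v=4: → [0,5); WM=−∞
i=2 t=2 v=3: → [0,5); WM=−∞
i=3 t=12 v=2: → [12,17),[9,14); WM=11; [0,5) fires=4
i=4 t=12 v=3: → [12,17),[9,14); WM=11
i=5 t=5 v=6: DROP (t<11-4); WM=11
i=6 t=12 v=5: → [12,17),[9,14); WM=11
i=7 t=8 v=9: → [6,11); WM=11; [6,11) fires=9
i=8 t=16 v=1: → [15,20),[12,17); WM=11
i=9 t=17 v=2: → [15,20); WM=11
i=10 t=16 v=2: → [15,20),[12,17); WM=11
i=11 t=18 v=2: → [18,23),[15,20); WM=17; [9,14) fires=5 [12,17) fires=5
i=12 t=4 v=4: DROP (t<17-4); WM=17
i=13 t=18 v=3: → [18,23),[15,20); WM=17

5 12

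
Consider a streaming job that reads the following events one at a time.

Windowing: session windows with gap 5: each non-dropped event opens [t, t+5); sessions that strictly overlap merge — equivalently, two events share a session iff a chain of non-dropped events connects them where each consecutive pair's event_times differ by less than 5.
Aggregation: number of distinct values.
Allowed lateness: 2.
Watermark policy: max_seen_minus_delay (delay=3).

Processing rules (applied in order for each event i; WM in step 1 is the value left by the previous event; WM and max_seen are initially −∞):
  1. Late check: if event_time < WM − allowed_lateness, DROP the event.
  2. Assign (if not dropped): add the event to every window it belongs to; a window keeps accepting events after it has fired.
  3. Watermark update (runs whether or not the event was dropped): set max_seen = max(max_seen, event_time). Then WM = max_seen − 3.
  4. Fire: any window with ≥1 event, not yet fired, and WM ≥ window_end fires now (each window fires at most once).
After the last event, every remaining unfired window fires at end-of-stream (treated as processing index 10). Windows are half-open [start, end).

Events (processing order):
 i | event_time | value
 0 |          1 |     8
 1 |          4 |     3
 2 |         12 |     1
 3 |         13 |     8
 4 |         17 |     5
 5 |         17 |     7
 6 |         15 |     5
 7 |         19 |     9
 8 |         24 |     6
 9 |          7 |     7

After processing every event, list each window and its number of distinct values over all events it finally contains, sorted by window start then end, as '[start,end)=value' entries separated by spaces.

[1,9)=2 [12,24)=5 [24,29)=1

i=0 t=1 v=8: → [1,6); WM=-2
i=1 t=4 v=3: → [1,9); WM=1
i=2 t=12 v=1: → [12,17); WM=9
i=3 t=13 v=8: → [12,18); WM=10
i=4 t=17 v=5: → [12,22); WM=14
i=5 t=17 v=7: → [12,22); WM=14
i=6 t=15 v=5: → [12,22); WM=14
i=7 t=19 v=9: → [12,24); WM=16
i=8 t=24 v=6: → [24,29); WM=21
i=9 t=7 v=7: DROP (t<21-2); WM=21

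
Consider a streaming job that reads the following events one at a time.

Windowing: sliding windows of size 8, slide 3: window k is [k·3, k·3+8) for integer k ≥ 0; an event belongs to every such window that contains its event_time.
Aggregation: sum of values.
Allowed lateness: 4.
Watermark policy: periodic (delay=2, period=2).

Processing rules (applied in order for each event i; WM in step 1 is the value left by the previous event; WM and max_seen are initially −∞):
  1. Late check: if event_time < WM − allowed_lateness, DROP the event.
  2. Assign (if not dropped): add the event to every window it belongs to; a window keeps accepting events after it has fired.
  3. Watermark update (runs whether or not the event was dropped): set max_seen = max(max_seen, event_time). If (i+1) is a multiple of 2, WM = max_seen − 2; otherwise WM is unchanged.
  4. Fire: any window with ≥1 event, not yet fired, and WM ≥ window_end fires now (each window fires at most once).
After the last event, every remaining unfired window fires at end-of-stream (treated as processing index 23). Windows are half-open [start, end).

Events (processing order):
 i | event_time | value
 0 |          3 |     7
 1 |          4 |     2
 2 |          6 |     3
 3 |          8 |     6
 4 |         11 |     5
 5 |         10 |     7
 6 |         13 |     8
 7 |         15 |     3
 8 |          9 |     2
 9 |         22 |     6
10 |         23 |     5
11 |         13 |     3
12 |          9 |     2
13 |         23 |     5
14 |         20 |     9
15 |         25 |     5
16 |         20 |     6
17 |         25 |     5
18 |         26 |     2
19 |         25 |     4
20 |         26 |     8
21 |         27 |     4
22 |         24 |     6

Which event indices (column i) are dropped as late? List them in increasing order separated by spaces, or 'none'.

11 12

i=0 t=3 v=7: → [3,11),[0,8); WM=−∞
i=1 t=4 v=2: → [3,11),[0,8); WM=2
i=2 t=6 v=3: → [6,14),[3,11),[0,8); WM=2
i=3 t=8 v=6: → [6,14),[3,11); WM=6
i=4 t=11 v=5: → [9,17),[6,14); WM=6
i=5 t=10 v=7: → [9,17),[6,14),[3,11); WM=9; [0,8) fires=12
i=6 t=13 v=8: → [12,20),[9,17),[6,14); WM=9
i=7 t=15 v=3: → [15,23),[12,20),[9,17); WM=13; [3,11) fires=25
i=8 t=9 v=2: → [9,17),[6,14),[3,11); WM=13
i=9 t=22 v=6: → [21,29),[18,26),[15,23); WM=20; [6,14) fires=31 [9,17) fires=25 [12,20) fires=11
i=10 t=23 v=5: → [21,29),[18,26); WM=20
i=11 t=13 v=3: DROP (t<20-4); WM=21
i=12 t=9 v=2: DROP (t<21-4); WM=21
i=13 t=23 v=5: → [21,29),[18,26); WM=21
i=14 t=20 v=9: → [18,26),[15,23); WM=21
i=15 t=25 v=5: → [24,32),[21,29),[18,26); WM=23; [15,23) fires=18
i=16 t=20 v=6: → [18,26),[15,23); WM=23
i=17 t=25 v=5: → [24,32),[21,29),[18,26); WM=23
i=18 t=26 v=2: → [24,32),[21,29); WM=23
i=19 t=25 v=4: → [24,32),[21,29),[18,26); WM=24
i=20 t=26 v=8: → [24,32),[21,29); WM=24
i=21 t=27 v=4: → [27,35),[24,32),[21,29); WM=25
i=22 t=24 v=6: → [24,32),[21,29),[18,26); WM=25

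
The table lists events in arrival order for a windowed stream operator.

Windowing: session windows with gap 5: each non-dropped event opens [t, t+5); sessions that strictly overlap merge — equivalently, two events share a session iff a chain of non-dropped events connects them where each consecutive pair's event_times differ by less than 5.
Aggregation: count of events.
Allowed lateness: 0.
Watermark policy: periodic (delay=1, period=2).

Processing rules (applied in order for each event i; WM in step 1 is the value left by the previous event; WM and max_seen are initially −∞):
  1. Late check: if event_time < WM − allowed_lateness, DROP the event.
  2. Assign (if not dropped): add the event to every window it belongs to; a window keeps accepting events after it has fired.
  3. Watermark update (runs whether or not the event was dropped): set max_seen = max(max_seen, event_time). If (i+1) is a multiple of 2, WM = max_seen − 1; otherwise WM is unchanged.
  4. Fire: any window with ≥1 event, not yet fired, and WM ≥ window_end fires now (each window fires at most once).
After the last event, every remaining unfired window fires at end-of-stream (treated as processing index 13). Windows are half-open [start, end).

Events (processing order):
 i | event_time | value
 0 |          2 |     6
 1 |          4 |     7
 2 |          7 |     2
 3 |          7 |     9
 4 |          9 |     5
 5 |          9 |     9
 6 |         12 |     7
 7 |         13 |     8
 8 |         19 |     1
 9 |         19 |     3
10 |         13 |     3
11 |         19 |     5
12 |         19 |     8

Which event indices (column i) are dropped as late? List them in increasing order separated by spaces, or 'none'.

i=0 t=2 v=6: → [2,7); WM=−∞
i=1 t=4 v=7: → [2,9); WM=3
i=2 t=7 v=2: → [2,12); WM=3
i=3 t=7 v=9: → [2,12); WM=6
i=4 t=9 v=5: → [2,14); WM=6
i=5 t=9 v=9: → [2,14); WM=8
i=6 t=12 v=7: → [2,17); WM=8
i=7 t=13 v=8: → [2,18); WM=12
i=8 t=19 v=1: → [19,24); WM=12
i=9 t=19 v=3: → [19,24); WM=18
i=10 t=13 v=3: DROP (t<18-0); WM=18
i=11 t=19 v=5: → [19,24); WM=18
i=12 t=19 v=8: → [19,24); WM=18

10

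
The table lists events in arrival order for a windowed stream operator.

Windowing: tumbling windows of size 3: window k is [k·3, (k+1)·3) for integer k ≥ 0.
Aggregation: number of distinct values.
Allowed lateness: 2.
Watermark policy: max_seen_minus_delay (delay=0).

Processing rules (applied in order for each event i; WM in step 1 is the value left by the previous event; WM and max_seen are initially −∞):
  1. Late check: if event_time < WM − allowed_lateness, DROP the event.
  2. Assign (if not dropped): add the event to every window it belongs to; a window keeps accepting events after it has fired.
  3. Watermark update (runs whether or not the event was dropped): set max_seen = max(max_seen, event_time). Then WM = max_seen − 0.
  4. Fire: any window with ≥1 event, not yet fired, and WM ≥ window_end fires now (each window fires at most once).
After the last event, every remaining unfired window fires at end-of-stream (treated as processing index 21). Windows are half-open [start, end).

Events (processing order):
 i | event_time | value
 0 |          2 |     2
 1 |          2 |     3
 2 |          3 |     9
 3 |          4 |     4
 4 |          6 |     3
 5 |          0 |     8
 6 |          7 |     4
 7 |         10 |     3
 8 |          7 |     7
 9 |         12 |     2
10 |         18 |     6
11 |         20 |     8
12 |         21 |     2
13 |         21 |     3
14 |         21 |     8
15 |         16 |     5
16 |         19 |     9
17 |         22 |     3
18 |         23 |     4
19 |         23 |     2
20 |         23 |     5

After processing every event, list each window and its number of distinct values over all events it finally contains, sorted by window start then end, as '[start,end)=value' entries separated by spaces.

i=0 t=2 v=2: → [0,3); WM=2
i=1 t=2 v=3: → [0,3); WM=2
i=2 t=3 v=9: → [3,6); WM=3; [0,3) fires=2
i=3 t=4 v=4: → [3,6); WM=4
i=4 t=6 v=3: → [6,9); WM=6; [3,6) fires=2
i=5 t=0 v=8: DROP (t<6-2); WM=6
i=6 t=7 v=4: → [6,9); WM=7
i=7 t=10 v=3: → [9,12); WM=10; [6,9) fires=2
i=8 t=7 v=7: DROP (t<10-2); WM=10
i=9 t=12 v=2: → [12,15); WM=12; [9,12) fires=1
i=10 t=18 v=6: → [18,21); WM=18; [12,15) fires=1
i=11 t=20 v=8: → [18,21); WM=20
i=12 t=21 v=2: → [21,24); WM=21; [18,21) fires=2
i=13 t=21 v=3: → [21,24); WM=21
i=14 t=21 v=8: → [21,24); WM=21
i=15 t=16 v=5: DROP (t<21-2); WM=21
i=16 t=19 v=9: → [18,21); WM=21
i=17 t=22 v=3: → [21,24); WM=22
i=18 t=23 v=4: → [21,24); WM=23
i=19 t=23 v=2: → [21,24); WM=23
i=20 t=23 v=5: → [21,24); WM=23

[0,3)=2 [3,6)=2 [6,9)=2 [9,12)=1 [12,15)=1 [18,21)=3 [21,24)=5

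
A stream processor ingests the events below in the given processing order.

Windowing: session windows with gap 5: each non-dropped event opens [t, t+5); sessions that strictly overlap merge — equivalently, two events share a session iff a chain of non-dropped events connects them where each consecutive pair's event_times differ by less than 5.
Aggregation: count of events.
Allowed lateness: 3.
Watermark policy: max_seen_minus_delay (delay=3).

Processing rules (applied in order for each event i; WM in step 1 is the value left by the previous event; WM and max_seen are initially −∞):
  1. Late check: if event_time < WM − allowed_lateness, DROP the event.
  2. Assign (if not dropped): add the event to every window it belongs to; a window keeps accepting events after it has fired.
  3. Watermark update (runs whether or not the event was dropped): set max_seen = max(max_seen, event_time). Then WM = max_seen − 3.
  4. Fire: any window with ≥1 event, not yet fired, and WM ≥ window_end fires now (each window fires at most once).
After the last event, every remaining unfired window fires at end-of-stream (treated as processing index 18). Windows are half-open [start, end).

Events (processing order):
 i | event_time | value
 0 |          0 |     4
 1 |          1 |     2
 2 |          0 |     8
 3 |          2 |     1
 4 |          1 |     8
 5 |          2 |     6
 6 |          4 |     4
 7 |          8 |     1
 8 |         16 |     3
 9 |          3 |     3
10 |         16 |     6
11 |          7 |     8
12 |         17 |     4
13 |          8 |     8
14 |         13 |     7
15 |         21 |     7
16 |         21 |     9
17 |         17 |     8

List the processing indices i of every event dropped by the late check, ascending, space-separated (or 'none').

9 11 13

i=0 t=0 v=4: → [0,5); WM=-3
i=1 t=1 v=2: → [0,6); WM=-2
i=2 t=0 v=8: → [0,6); WM=-2
i=3 t=2 v=1: → [0,7); WM=-1
i=4 t=1 v=8: → [0,7); WM=-1
i=5 t=2 v=6: → [0,7); WM=-1
i=6 t=4 v=4: → [0,9); WM=1
i=7 t=8 v=1: → [0,13); WM=5
i=8 t=16 v=3: → [16,21); WM=13
i=9 t=3 v=3: DROP (t<13-3); WM=13
i=10 t=16 v=6: → [16,21); WM=13
i=11 t=7 v=8: DROP (t<13-3); WM=13
i=12 t=17 v=4: → [16,22); WM=14
i=13 t=8 v=8: DROP (t<14-3); WM=14
i=14 t=13 v=7: → [13,22); WM=14
i=15 t=21 v=7: → [13,26); WM=18
i=16 t=21 v=9: → [13,26); WM=18
i=17 t=17 v=8: → [13,26); WM=18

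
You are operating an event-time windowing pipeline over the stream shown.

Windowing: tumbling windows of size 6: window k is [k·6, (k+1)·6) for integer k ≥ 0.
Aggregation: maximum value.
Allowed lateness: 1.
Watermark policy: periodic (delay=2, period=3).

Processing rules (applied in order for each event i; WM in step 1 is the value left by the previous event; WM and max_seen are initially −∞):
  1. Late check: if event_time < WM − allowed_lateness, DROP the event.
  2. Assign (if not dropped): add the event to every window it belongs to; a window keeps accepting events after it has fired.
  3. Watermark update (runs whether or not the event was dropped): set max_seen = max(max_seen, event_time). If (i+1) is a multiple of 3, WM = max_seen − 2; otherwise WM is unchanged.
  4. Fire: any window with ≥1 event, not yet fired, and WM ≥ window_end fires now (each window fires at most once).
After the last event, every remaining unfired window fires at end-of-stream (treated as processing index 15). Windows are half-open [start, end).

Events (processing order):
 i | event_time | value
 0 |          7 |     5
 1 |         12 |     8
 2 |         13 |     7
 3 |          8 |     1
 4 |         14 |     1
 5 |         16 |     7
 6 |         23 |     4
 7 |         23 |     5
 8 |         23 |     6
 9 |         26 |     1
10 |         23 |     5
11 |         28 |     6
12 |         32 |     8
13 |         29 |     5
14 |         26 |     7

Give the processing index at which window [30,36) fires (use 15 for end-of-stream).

i=0 t=7 v=5: → [6,12); WM=−∞
i=1 t=12 v=8: → [12,18); WM=−∞
i=2 t=13 v=7: → [12,18); WM=11
i=3 t=8 v=1: DROP (t<11-1); WM=11
i=4 t=14 v=1: → [12,18); WM=11
i=5 t=16 v=7: → [12,18); WM=14; [6,12) fires=5
i=6 t=23 v=4: → [18,24); WM=14
i=7 t=23 v=5: → [18,24); WM=14
i=8 t=23 v=6: → [18,24); WM=21; [12,18) fires=8
i=9 t=26 v=1: → [24,30); WM=21
i=10 t=23 v=5: → [18,24); WM=21
i=11 t=28 v=6: → [24,30); WM=26; [18,24) fires=6
i=12 t=32 v=8: → [30,36); WM=26
i=13 t=29 v=5: → [24,30); WM=26
i=14 t=26 v=7: → [24,30); WM=30; [24,30) fires=7

15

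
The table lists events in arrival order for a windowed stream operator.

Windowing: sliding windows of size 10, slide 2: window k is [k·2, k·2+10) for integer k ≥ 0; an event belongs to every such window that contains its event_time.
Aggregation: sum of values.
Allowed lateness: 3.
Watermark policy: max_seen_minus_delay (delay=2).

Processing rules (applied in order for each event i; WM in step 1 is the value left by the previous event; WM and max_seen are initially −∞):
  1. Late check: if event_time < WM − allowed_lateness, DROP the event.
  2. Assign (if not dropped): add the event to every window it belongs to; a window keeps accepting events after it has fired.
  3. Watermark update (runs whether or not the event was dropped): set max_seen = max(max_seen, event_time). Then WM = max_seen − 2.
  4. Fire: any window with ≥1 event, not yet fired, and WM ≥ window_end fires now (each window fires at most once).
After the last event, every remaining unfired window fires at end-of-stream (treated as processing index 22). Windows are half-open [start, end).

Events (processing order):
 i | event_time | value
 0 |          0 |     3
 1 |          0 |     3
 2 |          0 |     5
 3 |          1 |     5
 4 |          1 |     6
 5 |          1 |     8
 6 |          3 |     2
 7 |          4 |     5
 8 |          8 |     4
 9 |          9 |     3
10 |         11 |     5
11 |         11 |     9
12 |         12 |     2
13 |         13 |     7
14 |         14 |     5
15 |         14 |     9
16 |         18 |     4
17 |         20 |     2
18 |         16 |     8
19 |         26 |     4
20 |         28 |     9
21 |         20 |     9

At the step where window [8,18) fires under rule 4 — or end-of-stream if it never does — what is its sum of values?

i=0 t=0 v=3: → [0,10); WM=-2
i=1 t=0 v=3: → [0,10); WM=-2
i=2 t=0 v=5: → [0,10); WM=-2
i=3 t=1 v=5: → [0,10); WM=-1
i=4 t=1 v=6: → [0,10); WM=-1
i=5 t=1 v=8: → [0,10); WM=-1
i=6 t=3 v=2: → [2,12),[0,10); WM=1
i=7 t=4 v=5: → [4,14),[2,12),[0,10); WM=2
i=8 t=8 v=4: → [8,18),[6,16),[4,14),[2,12),[0,10); WM=6
i=9 t=9 v=3: → [8,18),[6,16),[4,14),[2,12),[0,10); WM=7
i=10 t=11 v=5: → [10,20),[8,18),[6,16),[4,14),[2,12); WM=9
i=11 t=11 v=9: → [10,20),[8,18),[6,16),[4,14),[2,12); WM=9
i=12 t=12 v=2: → [12,22),[10,20),[8,18),[6,16),[4,14); WM=10; [0,10) fires=44
i=13 t=13 v=7: → [12,22),[10,20),[8,18),[6,16),[4,14); WM=11
i=14 t=14 v=5: → [14,24),[12,22),[10,20),[8,18),[6,16); WM=12; [2,12) fires=28
i=15 t=14 v=9: → [14,24),[12,22),[10,20),[8,18),[6,16); WM=12
i=16 t=18 v=4: → [18,28),[16,26),[14,24),[12,22),[10,20); WM=16; [4,14) fires=35 [6,16) fires=44
i=17 t=20 v=2: → [20,30),[18,28),[16,26),[14,24),[12,22); WM=18; [8,18) fires=44
i=18 t=16 v=8: → [16,26),[14,24),[12,22),[10,20),[8,18); WM=18
i=19 t=26 v=4: → [26,36),[24,34),[22,32),[20,30),[18,28); WM=24; [10,20) fires=49 [12,22) fires=37 [14,24) fires=28
i=20 t=28 v=9: → [28,38),[26,36),[24,34),[22,32),[20,30); WM=26; [16,26) fires=14
i=21 t=20 v=9: DROP (t<26-3); WM=26

44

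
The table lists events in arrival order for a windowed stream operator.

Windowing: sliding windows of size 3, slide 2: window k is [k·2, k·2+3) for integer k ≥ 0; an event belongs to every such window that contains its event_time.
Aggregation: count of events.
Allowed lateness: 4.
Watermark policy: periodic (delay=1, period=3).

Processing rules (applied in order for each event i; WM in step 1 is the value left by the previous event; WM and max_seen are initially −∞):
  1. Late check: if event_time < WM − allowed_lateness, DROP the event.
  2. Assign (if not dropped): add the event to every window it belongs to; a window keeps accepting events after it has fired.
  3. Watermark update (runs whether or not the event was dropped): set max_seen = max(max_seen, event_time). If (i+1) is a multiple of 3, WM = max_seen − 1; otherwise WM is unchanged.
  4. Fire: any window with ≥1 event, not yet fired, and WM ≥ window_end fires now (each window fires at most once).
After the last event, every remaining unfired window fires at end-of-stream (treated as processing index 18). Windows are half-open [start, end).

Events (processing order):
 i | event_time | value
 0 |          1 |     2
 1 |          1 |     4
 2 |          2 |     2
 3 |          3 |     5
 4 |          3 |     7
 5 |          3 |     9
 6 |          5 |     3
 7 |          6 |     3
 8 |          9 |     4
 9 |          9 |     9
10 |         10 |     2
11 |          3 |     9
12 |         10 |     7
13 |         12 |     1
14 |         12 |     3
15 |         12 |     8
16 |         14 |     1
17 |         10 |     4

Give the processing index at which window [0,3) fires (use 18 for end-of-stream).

i=0 t=1 v=2: → [0,3); WM=−∞
i=1 t=1 v=4: → [0,3); WM=−∞
i=2 t=2 v=2: → [2,5),[0,3); WM=1
i=3 t=3 v=5: → [2,5); WM=1
i=4 t=3 v=7: → [2,5); WM=1
i=5 t=3 v=9: → [2,5); WM=2
i=6 t=5 v=3: → [4,7); WM=2
i=7 t=6 v=3: → [6,9),[4,7); WM=2
i=8 t=9 v=4: → [8,11); WM=8; [0,3) fires=3 [2,5) fires=4 [4,7) fires=2
i=9 t=9 v=9: → [8,11); WM=8
i=10 t=10 v=2: → [10,13),[8,11); WM=8
i=11 t=3 v=9: DROP (t<8-4); WM=9; [6,9) fires=1
i=12 t=10 v=7: → [10,13),[8,11); WM=9
i=13 t=12 v=1: → [12,15),[10,13); WM=9
i=14 t=12 v=3: → [12,15),[10,13); WM=11; [8,11) fires=4
i=15 t=12 v=8: → [12,15),[10,13); WM=11
i=16 t=14 v=1: → [14,17),[12,15); WM=11
i=17 t=10 v=4: → [10,13),[8,11); WM=13; [10,13) fires=6

8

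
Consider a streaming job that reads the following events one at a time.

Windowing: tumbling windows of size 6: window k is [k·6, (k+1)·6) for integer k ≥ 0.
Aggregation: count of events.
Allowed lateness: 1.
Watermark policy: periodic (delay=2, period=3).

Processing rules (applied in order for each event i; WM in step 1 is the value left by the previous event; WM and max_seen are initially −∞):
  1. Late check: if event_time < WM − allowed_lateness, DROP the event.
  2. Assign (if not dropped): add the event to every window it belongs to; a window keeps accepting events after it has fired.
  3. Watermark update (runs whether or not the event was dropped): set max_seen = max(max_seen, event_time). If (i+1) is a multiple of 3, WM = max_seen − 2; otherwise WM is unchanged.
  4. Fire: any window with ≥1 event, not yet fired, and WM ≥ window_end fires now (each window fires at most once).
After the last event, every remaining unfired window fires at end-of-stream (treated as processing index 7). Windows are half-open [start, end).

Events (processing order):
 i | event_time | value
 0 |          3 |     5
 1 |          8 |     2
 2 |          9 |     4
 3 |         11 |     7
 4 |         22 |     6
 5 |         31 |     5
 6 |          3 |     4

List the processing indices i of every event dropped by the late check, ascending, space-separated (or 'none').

6

i=0 t=3 v=5: → [0,6); WM=−∞
i=1 t=8 v=2: → [6,12); WM=−∞
i=2 t=9 v=4: → [6,12); WM=7; [0,6) fires=1
i=3 t=11 v=7: → [6,12); WM=7
i=4 t=22 v=6: → [18,24); WM=7
i=5 t=31 v=5: → [30,36); WM=29; [6,12) fires=3 [18,24) fires=1
i=6 t=3 v=4: DROP (t<29-1); WM=29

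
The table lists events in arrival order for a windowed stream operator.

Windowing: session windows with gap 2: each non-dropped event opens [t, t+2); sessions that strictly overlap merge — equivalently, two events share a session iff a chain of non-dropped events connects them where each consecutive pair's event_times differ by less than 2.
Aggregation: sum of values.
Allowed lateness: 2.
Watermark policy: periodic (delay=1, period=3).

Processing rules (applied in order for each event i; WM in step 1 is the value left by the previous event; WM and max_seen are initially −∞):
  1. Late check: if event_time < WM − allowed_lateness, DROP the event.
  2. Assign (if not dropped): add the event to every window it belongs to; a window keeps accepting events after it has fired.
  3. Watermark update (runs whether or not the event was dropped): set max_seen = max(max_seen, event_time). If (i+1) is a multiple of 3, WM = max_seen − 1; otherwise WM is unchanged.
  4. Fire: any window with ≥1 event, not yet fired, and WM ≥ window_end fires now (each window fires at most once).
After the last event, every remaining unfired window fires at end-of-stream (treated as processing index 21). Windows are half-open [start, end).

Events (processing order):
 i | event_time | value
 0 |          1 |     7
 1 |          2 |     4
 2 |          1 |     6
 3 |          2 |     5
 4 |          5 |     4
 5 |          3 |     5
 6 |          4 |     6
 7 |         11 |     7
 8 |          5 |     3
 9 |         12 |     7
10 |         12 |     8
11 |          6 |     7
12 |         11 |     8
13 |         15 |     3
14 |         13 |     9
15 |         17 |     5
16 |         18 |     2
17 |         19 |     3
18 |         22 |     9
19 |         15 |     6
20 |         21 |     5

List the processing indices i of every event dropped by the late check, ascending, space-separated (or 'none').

i=0 t=1 v=7: → [1,3); WM=−∞
i=1 t=2 v=4: → [1,4); WM=−∞
i=2 t=1 v=6: → [1,4); WM=1
i=3 t=2 v=5: → [1,4); WM=1
i=4 t=5 v=4: → [5,7); WM=1
i=5 t=3 v=5: → [1,5); WM=4
i=6 t=4 v=6: → [1,7); WM=4
i=7 t=11 v=7: → [11,13); WM=4
i=8 t=5 v=3: → [1,7); WM=10
i=9 t=12 v=7: → [11,14); WM=10
i=10 t=12 v=8: → [11,14); WM=10
i=11 t=6 v=7: DROP (t<10-2); WM=11
i=12 t=11 v=8: → [11,14); WM=11
i=13 t=15 v=3: → [15,17); WM=11
i=14 t=13 v=9: → [11,15); WM=14
i=15 t=17 v=5: → [17,19); WM=14
i=16 t=18 v=2: → [17,20); WM=14
i=17 t=19 v=3: → [17,21); WM=18
i=18 t=22 v=9: → [22,24); WM=18
i=19 t=15 v=6: DROP (t<18-2); WM=18
i=20 t=21 v=5: → [21,24); WM=21

11 19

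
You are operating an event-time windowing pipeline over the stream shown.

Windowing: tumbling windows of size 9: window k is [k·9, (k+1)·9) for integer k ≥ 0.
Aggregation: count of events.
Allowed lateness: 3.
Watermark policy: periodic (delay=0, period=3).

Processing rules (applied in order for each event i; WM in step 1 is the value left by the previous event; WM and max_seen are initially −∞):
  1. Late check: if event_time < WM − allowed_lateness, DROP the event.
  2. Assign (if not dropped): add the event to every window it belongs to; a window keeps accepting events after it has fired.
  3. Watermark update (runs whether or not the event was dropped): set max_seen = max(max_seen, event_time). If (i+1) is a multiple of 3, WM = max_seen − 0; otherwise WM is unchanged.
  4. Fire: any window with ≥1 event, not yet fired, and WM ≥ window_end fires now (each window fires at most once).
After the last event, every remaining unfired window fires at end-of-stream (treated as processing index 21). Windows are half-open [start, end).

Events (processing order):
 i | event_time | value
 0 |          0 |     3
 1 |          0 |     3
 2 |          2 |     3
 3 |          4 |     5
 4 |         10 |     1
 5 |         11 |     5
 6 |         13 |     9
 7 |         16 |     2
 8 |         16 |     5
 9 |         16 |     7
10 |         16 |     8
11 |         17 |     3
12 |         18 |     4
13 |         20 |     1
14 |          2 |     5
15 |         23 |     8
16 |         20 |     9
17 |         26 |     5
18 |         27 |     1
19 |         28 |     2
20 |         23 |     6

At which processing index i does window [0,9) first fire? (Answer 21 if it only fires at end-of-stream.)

i=0 t=0 v=3: → [0,9); WM=−∞
i=1 t=0 v=3: → [0,9); WM=−∞
i=2 t=2 v=3: → [0,9); WM=2
i=3 t=4 v=5: → [0,9); WM=2
i=4 t=10 v=1: → [9,18); WM=2
i=5 t=11 v=5: → [9,18); WM=11; [0,9) fires=4
i=6 t=13 v=9: → [9,18); WM=11
i=7 t=16 v=2: → [9,18); WM=11
i=8 t=16 v=5: → [9,18); WM=16
i=9 t=16 v=7: → [9,18); WM=16
i=10 t=16 v=8: → [9,18); WM=16
i=11 t=17 v=3: → [9,18); WM=17
i=12 t=18 v=4: → [18,27); WM=17
i=13 t=20 v=1: → [18,27); WM=17
i=14 t=2 v=5: DROP (t<17-3); WM=20; [9,18) fires=8
i=15 t=23 v=8: → [18,27); WM=20
i=16 t=20 v=9: → [18,27); WM=20
i=17 t=26 v=5: → [18,27); WM=26
i=18 t=27 v=1: → [27,36); WM=26
i=19 t=28 v=2: → [27,36); WM=26
i=20 t=23 v=6: → [18,27); WM=28; [18,27) fires=6

5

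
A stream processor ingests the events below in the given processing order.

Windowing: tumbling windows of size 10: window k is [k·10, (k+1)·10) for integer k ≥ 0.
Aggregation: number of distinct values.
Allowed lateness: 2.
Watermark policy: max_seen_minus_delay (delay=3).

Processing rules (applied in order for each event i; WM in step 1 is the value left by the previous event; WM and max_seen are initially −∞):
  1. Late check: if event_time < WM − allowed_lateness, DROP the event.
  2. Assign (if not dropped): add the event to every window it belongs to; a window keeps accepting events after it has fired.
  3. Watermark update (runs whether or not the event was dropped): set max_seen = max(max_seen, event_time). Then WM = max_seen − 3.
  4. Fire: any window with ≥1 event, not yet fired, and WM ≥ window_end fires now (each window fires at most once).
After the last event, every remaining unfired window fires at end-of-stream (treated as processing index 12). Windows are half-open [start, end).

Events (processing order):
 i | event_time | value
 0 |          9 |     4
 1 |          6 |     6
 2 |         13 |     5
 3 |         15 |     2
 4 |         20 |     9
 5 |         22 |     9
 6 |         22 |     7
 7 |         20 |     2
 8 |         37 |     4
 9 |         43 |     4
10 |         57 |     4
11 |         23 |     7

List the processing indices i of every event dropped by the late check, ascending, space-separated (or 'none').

i=0 t=9 v=4: → [0,10); WM=6
i=1 t=6 v=6: → [0,10); WM=6
i=2 t=13 v=5: → [10,20); WM=10; [0,10) fires=2
i=3 t=15 v=2: → [10,20); WM=12
i=4 t=20 v=9: → [20,30); WM=17
i=5 t=22 v=9: → [20,30); WM=19
i=6 t=22 v=7: → [20,30); WM=19
i=7 t=20 v=2: → [20,30); WM=19
i=8 t=37 v=4: → [30,40); WM=34; [10,20) fires=2 [20,30) fires=3
i=9 t=43 v=4: → [40,50); WM=40; [30,40) fires=1
i=10 t=57 v=4: → [50,60); WM=54; [40,50) fires=1
i=11 t=23 v=7: DROP (t<54-2); WM=54

11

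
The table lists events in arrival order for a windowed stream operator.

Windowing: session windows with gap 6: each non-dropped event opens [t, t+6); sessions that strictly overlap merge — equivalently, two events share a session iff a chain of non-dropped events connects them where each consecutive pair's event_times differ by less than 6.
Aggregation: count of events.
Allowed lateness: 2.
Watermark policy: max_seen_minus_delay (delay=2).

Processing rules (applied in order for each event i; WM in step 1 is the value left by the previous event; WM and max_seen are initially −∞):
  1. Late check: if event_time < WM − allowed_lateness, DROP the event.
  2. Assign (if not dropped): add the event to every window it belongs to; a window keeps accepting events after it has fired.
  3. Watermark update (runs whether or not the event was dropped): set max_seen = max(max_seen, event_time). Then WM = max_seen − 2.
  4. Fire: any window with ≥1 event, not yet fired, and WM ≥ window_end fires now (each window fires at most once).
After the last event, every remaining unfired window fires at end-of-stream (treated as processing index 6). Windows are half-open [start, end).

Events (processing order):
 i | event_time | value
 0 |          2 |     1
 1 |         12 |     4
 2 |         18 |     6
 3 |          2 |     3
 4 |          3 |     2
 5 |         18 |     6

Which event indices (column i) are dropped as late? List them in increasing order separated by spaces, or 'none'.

i=0 t=2 v=1: → [2,8); WM=0
i=1 t=12 v=4: → [12,18); WM=10
i=2 t=18 v=6: → [18,24); WM=16
i=3 t=2 v=3: DROP (t<16-2); WM=16
i=4 t=3 v=2: DROP (t<16-2); WM=16
i=5 t=18 v=6: → [18,24); WM=16

3 4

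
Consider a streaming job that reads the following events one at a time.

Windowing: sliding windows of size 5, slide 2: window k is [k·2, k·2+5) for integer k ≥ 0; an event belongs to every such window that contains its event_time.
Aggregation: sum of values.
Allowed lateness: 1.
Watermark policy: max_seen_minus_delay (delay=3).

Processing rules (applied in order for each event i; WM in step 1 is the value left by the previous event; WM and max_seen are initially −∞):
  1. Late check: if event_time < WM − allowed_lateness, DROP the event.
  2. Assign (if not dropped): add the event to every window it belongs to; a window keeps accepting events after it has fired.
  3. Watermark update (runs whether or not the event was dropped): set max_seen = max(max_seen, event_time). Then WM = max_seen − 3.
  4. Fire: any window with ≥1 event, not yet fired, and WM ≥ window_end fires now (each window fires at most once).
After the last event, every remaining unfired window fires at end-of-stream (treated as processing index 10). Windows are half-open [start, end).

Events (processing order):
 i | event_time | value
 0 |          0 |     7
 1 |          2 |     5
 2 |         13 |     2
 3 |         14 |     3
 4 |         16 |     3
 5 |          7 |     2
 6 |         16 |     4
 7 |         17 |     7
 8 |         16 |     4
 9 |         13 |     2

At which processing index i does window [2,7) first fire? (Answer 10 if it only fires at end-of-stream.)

i=0 t=0 v=7: → [0,5); WM=-3
i=1 t=2 v=5: → [2,7),[0,5); WM=-1
i=2 t=13 v=2: → [12,17),[10,15); WM=10; [0,5) fires=12 [2,7) fires=5
i=3 t=14 v=3: → [14,19),[12,17),[10,15); WM=11
i=4 t=16 v=3: → [16,21),[14,19),[12,17); WM=13
i=5 t=7 v=2: DROP (t<13-1); WM=13
i=6 t=16 v=4: → [16,21),[14,19),[12,17); WM=13
i=7 t=17 v=7: → [16,21),[14,19); WM=14
i=8 t=16 v=4: → [16,21),[14,19),[12,17); WM=14
i=9 t=13 v=2: → [12,17),[10,15); WM=14

2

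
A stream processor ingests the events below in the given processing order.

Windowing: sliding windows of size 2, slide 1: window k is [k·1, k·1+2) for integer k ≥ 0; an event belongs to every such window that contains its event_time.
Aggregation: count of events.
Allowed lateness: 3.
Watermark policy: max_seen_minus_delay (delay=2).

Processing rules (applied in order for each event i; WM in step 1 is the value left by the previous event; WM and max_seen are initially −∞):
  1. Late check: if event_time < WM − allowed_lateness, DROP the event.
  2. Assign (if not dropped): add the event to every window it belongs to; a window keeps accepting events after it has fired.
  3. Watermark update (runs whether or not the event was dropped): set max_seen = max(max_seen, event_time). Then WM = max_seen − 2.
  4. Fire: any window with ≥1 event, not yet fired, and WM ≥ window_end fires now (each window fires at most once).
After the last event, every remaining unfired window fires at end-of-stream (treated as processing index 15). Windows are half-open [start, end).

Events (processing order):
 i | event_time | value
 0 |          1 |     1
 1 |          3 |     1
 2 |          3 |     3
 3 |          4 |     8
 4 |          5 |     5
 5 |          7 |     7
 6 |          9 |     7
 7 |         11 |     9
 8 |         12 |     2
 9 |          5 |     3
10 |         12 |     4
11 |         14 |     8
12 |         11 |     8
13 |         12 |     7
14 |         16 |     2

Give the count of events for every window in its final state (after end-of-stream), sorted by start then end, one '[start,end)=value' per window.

[0,2)=1 [1,3)=1 [2,4)=2 [3,5)=3 [4,6)=2 [5,7)=1 [6,8)=1 [7,9)=1 [8,10)=1 [9,11)=1 [10,12)=2 [11,13)=5 [12,14)=3 [13,15)=1 [14,16)=1 [15,17)=1 [16,18)=1

i=0 t=1 v=1: → [1,3),[0,2); WM=-1
i=1 t=3 v=1: → [3,5),[2,4); WM=1
i=2 t=3 v=3: → [3,5),[2,4); WM=1
i=3 t=4 v=8: → [4,6),[3,5); WM=2; [0,2) fires=1
i=4 t=5 v=5: → [5,7),[4,6); WM=3; [1,3) fires=1
i=5 t=7 v=7: → [7,9),[6,8); WM=5; [2,4) fires=2 [3,5) fires=3
i=6 t=9 v=7: → [9,11),[8,10); WM=7; [4,6) fires=2 [5,7) fires=1
i=7 t=11 v=9: → [11,13),[10,12); WM=9; [6,8) fires=1 [7,9) fires=1
i=8 t=12 v=2: → [12,14),[11,13); WM=10; [8,10) fires=1
i=9 t=5 v=3: DROP (t<10-3); WM=10
i=10 t=12 v=4: → [12,14),[11,13); WM=10
i=11 t=14 v=8: → [14,16),[13,15); WM=12; [9,11) fires=1 [10,12) fires=1
i=12 t=11 v=8: → [11,13),[10,12); WM=12
i=13 t=12 v=7: → [12,14),[11,13); WM=12
i=14 t=16 v=2: → [16,18),[15,17); WM=14; [11,13) fires=5 [12,14) fires=3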